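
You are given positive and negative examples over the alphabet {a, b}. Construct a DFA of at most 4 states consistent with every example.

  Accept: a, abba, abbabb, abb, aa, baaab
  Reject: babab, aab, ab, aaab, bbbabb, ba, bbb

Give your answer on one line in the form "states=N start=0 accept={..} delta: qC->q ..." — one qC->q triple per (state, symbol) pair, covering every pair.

states=2 start=0 accept={0} delta: 0a->0 0b->1 1a->1 1b->0

Fold the examples into a partial DFA from state 0: repeatedly fix the first undefined (state, symbol) met by the shortest-then-alphabetical prefix, trying targets in increasing order and rejecting any under which an Accept and a Reject string meet in one state with the same remainder; add a state when all current targets are rejected. Accepting states are where Accept strings end.
a: 0a undefined. 0a->0: ok.
b: 0b undefined. 0b->0: no, a/babab meet in 0. Open state 1: 0b->1.
ba: 1a undefined. 1a->0: no, a/ba meet in 0. 1a->1: ok.
bb: 1b undefined. 1b->0: ok.
All examples now run through 2 states with every (state, symbol) defined. Accept strings end in {0}, Reject strings end in {1}; accept={0}.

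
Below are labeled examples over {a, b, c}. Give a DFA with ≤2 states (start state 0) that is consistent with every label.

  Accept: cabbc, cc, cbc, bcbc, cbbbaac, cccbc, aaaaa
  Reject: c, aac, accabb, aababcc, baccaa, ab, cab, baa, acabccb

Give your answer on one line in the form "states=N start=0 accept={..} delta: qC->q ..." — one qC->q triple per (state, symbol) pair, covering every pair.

states=2 start=0 accept={0} delta: 0a->0 0b->1 0c->1 1a->1 1b->1 1c->0

Fold the examples into a partial DFA from state 0: repeatedly fix the first undefined (state, symbol) met by the shortest-then-alphabetical prefix, trying targets in increasing order and rejecting any under which an Accept and a Reject string meet in one state with the same remainder; add a state when all current targets are rejected. Accepting states are where Accept strings end.
a: 0a undefined. 0a->0: ok.
b: 0b undefined. 0b->0: no, cc/aababcc meet in 0 with "cc" left. Open state 1: 0b->1.
c: 0c undefined. 0c->0: no, cc/c meet in 0. 0c->1: ok.
ba: 1a undefined. 1a->0: no, aaaaa/baa meet in 0. 1a->1: ok.
bc: 1c undefined. 1c->0: ok.
cb: 1b undefined. 1b->0: no, cabbc/accabb meet in 0. 1b->1: ok.
All examples now run through 2 states with every (state, symbol) defined. Accept strings end in {0}, Reject strings end in {1}; accept={0}.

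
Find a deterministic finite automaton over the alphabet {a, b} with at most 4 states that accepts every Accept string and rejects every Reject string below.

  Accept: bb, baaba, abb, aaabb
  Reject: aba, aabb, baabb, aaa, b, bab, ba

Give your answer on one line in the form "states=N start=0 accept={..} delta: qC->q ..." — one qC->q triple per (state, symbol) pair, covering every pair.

State merging on the prefix tree: take the shortest (then alphabetical) example prefix whose next move is undefined and point that move at state 0, else 1, else 2, ...; a target is out if some Accept/Reject pair would then sit in one state with the same input left (inseparable). If every existing state is out, open a new one.
a: 0a undefined. 0a->0: no, bb/aabb meet in 0 with "bb" left. Open state 1: 0a->1.
b: 0b undefined. 0b->0: no, bb/b meet in 0. 0b->1: no, aaabb/baabb meet in 1 with "aabb" left. Open state 2: 0b->2.
aa: 1a undefined. 1a->0: no, bb/aabb meet in 2 with "b" left. 1a->1: no, abb/aabb meet in 1 with "bb" left. 1a->2: ok.
ab: 1b undefined. 1b->0: no, abb/b meet in 2. 1b->1: ok.
ba: 2a undefined. 2a->0: no, baaba/aba meet in 2. 2a->1: no, abb/aaa meet in 1. 2a->2: no, bb/bab meet in 2 with "b" left. Open state 3: 2a->3.
bb: 2b undefined. 2b->0: ok.
baa: 3a undefined. 3a->0: no, bb/baabb meet in 0. 3a->1: no, baaba/aba meet in 2. 3a->2: ok.
bab: 3b undefined. 3b->0: no, bb/bab meet in 0. 3b->1: no, baaba/bab meet in 1. 3b->2: ok.
All examples now run through 4 states with every (state, symbol) defined. Accept strings end in {0,1}, Reject strings end in {2,3}; accept={0,1}.

states=4 start=0 accept={0,1} delta: 0a->1 0b->2 1a->2 1b->1 2a->3 2b->0 3a->2 3b->2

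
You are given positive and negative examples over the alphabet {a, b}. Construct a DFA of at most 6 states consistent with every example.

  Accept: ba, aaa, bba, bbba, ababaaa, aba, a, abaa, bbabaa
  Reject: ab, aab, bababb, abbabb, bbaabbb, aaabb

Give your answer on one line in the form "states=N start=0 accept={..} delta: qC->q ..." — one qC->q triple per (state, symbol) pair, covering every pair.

states=2 start=0 accept={0} delta: 0a->0 0b->1 1a->0 1b->1

Grow the machine one transition at a time. Run the examples from 0; the earliest place one falls off (shortest prefix, ties alphabetical) gets sent to the lowest-numbered state that keeps every Accept/Reject pair distinguishable — a pair clashes when both reach the same state with identical unread suffix — and to a fresh state only if none does.
a: 0a undefined. 0a->0: ok.
b: 0b undefined. 0b->0: no, ba/ab meet in 0. Open state 1: 0b->1.
ba: 1a undefined. 1a->0: ok.
bb: 1b undefined. 1b->0: no, ba/bababb meet in 0. 1b->1: ok.
All examples now run through 2 states with every (state, symbol) defined. Accept strings end in {0}, Reject strings end in {1}; accept={0}.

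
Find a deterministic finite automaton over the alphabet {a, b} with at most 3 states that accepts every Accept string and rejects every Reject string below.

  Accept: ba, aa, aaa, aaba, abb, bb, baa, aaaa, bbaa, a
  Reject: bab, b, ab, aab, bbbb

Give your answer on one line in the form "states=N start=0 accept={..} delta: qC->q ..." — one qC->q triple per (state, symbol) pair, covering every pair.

states=3 start=0 accept={0,2} delta: 0a->0 0b->1 1a->0 1b->2 2a->0 2b->0

State merging on the prefix tree: take the shortest (then alphabetical) example prefix whose next move is undefined and point that move at state 0, else 1, else 2, ...; a target is out if some Accept/Reject pair would then sit in one state with the same input left (inseparable). If every existing state is out, open a new one.
a: 0a undefined. 0a->0: ok.
b: 0b undefined. 0b->0: no, ba/bab meet in 0. Open state 1: 0b->1.
ba: 1a undefined. 1a->0: ok.
bb: 1b undefined. 1b->0: no, ba/bbbb meet in 0. 1b->1: no, abb/bab meet in 1. Open state 2: 1b->2.
bba: 2a undefined. 2a->0: ok.
bbb: 2b undefined. 2b->0: ok.
All examples now run through 3 states with every (state, symbol) defined. Accept strings end in {0,2}, Reject strings end in {1}; accept={0,2}.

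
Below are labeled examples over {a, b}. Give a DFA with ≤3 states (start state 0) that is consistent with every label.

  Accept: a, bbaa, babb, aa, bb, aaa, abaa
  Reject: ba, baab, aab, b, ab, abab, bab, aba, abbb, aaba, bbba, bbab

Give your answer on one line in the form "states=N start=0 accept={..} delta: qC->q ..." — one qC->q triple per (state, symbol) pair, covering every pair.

states=3 start=0 accept={0} delta: 0a->0 0b->1 1a->2 1b->0 2a->0 2b->1

Grow the machine one transition at a time. Run the examples from 0; the earliest place one falls off (shortest prefix, ties alphabetical) gets sent to the lowest-numbered state that keeps every Accept/Reject pair distinguishable — a pair clashes when both reach the same state with identical unread suffix — and to a fresh state only if none does.
a: 0a undefined. 0a->0: ok.
b: 0b undefined. 0b->0: no, a/ba meet in 0. Open state 1: 0b->1.
ba: 1a undefined. 1a->0: no, a/ba meet in 0. 1a->1: no, babb/abbb meet in 1 with "bb" left. Open state 2: 1a->2.
bb: 1b undefined. 1b->0: ok.
baa: 2a undefined. 2a->0: ok.
bab: 2b undefined. 2b->0: no, a/abab meet in 0. 2b->1: ok.
All examples now run through 3 states with every (state, symbol) defined. Accept strings end in {0}, Reject strings end in {1,2}; accept={0}.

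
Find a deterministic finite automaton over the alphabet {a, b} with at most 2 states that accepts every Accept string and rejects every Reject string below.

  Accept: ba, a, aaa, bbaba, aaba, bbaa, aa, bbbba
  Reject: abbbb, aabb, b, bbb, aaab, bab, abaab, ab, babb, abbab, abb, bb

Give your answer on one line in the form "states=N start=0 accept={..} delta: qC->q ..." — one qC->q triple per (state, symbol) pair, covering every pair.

State merging on the prefix tree: take the shortest (then alphabetical) example prefix whose next move is undefined and point that move at state 0, else 1, else 2, ...; a target is out if some Accept/Reject pair would then sit in one state with the same input left (inseparable). If every existing state is out, open a new one.
a: 0a undefined. 0a->0: ok.
b: 0b undefined. 0b->0: no, ba/abbbb meet in 0. Open state 1: 0b->1.
ba: 1a undefined. 1a->0: ok.
bb: 1b undefined. 1b->0: no, ba/abbbb meet in 0. 1b->1: ok.
All examples now run through 2 states with every (state, symbol) defined. Accept strings end in {0}, Reject strings end in {1}; accept={0}.

states=2 start=0 accept={0} delta: 0a->0 0b->1 1a->0 1b->1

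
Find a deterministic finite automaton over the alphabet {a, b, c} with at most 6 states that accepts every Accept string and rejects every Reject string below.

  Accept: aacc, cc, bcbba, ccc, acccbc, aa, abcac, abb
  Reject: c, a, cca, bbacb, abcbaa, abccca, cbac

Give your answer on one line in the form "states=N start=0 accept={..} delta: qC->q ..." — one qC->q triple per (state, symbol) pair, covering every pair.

Grow the machine one transition at a time. Run the examples from 0; the earliest place one falls off (shortest prefix, ties alphabetical) gets sent to the lowest-numbered state that keeps every Accept/Reject pair distinguishable — a pair clashes when both reach the same state with identical unread suffix — and to a fresh state only if none does.
a: 0a undefined. 0a->0: no, aa/a meet in 0. Open state 1: 0a->1.
b: 0b undefined. 0b->0: ok.
c: 0c undefined. 0c->0: no, cc/c meet in 0. 0c->1: ok.
aa: 1a undefined. 1a->0: ok.
ab: 1b undefined. 1b->0: no, aacc/cbac meet in 1 with "c" left. 1b->1: no, abb/c meet in 1. Open state 2: 1b->2.
ac: 1c undefined. 1c->0: no, aacc/bbacb meet in 0. 1c->1: no, aacc/c meet in 1. 1c->2: no, abb/bbacb meet in 2 with "b" left. Open state 3: 1c->3.
abb: 2b undefined. 2b->0: no, bcbba/c meet in 1. 2b->1: no, abb/c meet in 1. 2b->2: ok.
abc: 2c undefined. 2c->0: no, aa/abcbaa meet in 0. 2c->1: no, abcac/c meet in 1. 2c->2: no, bcbba/abccca meet in 2 with "a" left. 2c->3: ok.
acc: 3c undefined. 3c->0: no, ccc/abccca meet in 0. 3c->1: no, ccc/c meet in 1. 3c->2: ok.
cba: 2a undefined. 2a->0: ok.
cca: 3a undefined. 3a->0: no, bcbba/cca meet in 0. 3a->1: ok.
abcb: 3b undefined. 3b->0: no, bcbba/bbacb meet in 0. 3b->1: ok.
All examples now run through 4 states with every (state, symbol) defined. Accept strings end in {0,2,3}, Reject strings end in {1}; accept={0,2,3}.

states=4 start=0 accept={0,2,3} delta: 0a->1 0b->0 0c->1 1a->0 1b->2 1c->3 2a->0 2b->2 2c->3 3a->1 3b->1 3c->2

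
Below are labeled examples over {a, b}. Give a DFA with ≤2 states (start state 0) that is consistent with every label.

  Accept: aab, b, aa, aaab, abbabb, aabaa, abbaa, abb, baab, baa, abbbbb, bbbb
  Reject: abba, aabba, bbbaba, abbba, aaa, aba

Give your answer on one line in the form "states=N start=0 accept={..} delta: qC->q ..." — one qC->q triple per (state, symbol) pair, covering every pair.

states=2 start=0 accept={0} delta: 0a->1 0b->0 1a->0 1b->0

Grow the machine one transition at a time. Run the examples from 0; the earliest place one falls off (shortest prefix, ties alphabetical) gets sent to the lowest-numbered state that keeps every Accept/Reject pair distinguishable — a pair clashes when both reach the same state with identical unread suffix — and to a fresh state only if none does.
a: 0a undefined. 0a->0: no, aa/aaa meet in 0. Open state 1: 0a->1.
b: 0b undefined. 0b->0: ok.
aa: 1a undefined. 1a->0: ok.
ab: 1b undefined. 1b->0: ok.
All examples now run through 2 states with every (state, symbol) defined. Accept strings end in {0}, Reject strings end in {1}; accept={0}.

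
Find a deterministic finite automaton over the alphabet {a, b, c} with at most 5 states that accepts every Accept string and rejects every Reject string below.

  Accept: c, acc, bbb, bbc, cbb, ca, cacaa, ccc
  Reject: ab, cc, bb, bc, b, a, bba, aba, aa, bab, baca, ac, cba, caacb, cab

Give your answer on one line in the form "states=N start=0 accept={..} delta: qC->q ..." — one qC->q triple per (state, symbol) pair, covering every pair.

Grow the machine one transition at a time. Run the examples from 0; the earliest place one falls off (shortest prefix, ties alphabetical) gets sent to the lowest-numbered state that keeps every Accept/Reject pair distinguishable — a pair clashes when both reach the same state with identical unread suffix — and to a fresh state only if none does.
a: 0a undefined. 0a->0: no, c/ac meet in 0 with "c" left. Open state 1: 0a->1.
b: 0b undefined. 0b->0: no, c/bc meet in 0 with "c" left. 0b->1: ok.
c: 0c undefined. 0c->0: no, c/cc meet in 0. 0c->1: no, c/b meet in 1. Open state 2: 0c->2.
aa: 1a undefined. 1a->0: no, ca/baca meet in 2 with "a" left. 1a->1: ok.
ab: 1b undefined. 1b->0: no, bbb/b meet in 1. 1b->1: no, bbb/ab meet in 1. 1b->2: no, c/ab meet in 2. Open state 3: 1b->3.
ac: 1c undefined. 1c->0: ok.
ca: 2a undefined. 2a->0: no, ca/bc meet in 0. 2a->1: no, ca/b meet in 1. 2a->2: ok.
cb: 2b undefined. 2b->0: no, cbb/b meet in 1. 2b->1: no, cbb/ab meet in 3. 2b->2: no, c/cba meet in 2. 2b->3: ok.
cc: 2c undefined. 2c->0: no, cacaa/b meet in 1. 2c->1: no, cacaa/cc meet in 1. 2c->2: no, c/cc meet in 2. 2c->3: no, bbb/caacb meet in 3 with "b" left. Open state 4: 2c->4.
aba: 3a undefined. 3a->0: ok.
bbb: 3b undefined. 3b->0: no, bbb/bc meet in 0. 3b->1: no, bbb/b meet in 1. 3b->2: ok.
bbc: 3c undefined. 3c->0: no, bbc/bc meet in 0. 3c->1: no, bbc/b meet in 1. 3c->2: ok.
ccc: 4c undefined. 4c->0: no, ccc/bc meet in 0. 4c->1: no, ccc/b meet in 1. 4c->2: ok.
caca: 4a undefined. 4a->0: no, cacaa/b meet in 1. 4a->1: no, cacaa/b meet in 1. 4a->2: ok.
caacb: 4b undefined. 4b->0: ok.
All examples now run through 5 states with every (state, symbol) defined. Accept strings end in {2}, Reject strings end in {0,1,3,4}; accept={2}.

states=5 start=0 accept={2} delta: 0a->1 0b->1 0c->2 1a->1 1b->3 1c->0 2a->2 2b->3 2c->4 3a->0 3b->2 3c->2 4a->2 4b->0 4c->2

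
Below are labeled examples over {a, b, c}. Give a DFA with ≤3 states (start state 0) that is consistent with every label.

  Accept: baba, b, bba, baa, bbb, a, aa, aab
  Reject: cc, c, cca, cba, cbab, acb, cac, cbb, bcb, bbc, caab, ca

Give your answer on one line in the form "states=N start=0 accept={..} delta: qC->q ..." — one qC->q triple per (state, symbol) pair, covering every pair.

Fold the examples into a partial DFA from state 0: repeatedly fix the first undefined (state, symbol) met by the shortest-then-alphabetical prefix, trying targets in increasing order and rejecting any under which an Accept and a Reject string meet in one state with the same remainder; add a state when all current targets are rejected. Accepting states are where Accept strings end.
a: 0a undefined. 0a->0: ok.
b: 0b undefined. 0b->0: ok.
c: 0c undefined. 0c->0: no, baba/cc meet in 0. Open state 1: 0c->1.
ca: 1a undefined. 1a->0: no, baba/caab meet in 0. 1a->1: ok.
cb: 1b undefined. 1b->0: no, baba/cba meet in 0. 1b->1: ok.
cc: 1c undefined. 1c->0: no, baba/cc meet in 0. 1c->1: ok.
All examples now run through 2 states with every (state, symbol) defined. Accept strings end in {0}, Reject strings end in {1}; accept={0}.

states=2 start=0 accept={0} delta: 0a->0 0b->0 0c->1 1a->1 1b->1 1c->1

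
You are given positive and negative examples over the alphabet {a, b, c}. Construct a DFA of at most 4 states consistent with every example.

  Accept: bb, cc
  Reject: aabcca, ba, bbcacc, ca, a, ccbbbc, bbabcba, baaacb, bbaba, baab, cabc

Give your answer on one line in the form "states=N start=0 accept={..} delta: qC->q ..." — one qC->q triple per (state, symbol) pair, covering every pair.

states=4 start=0 accept={1,3} delta: 0a->0 0b->1 0c->1 1a->2 1b->1 1c->3 2a->2 2b->2 2c->2 3a->1 3b->2 3c->0

Fold the examples into a partial DFA from state 0: repeatedly fix the first undefined (state, symbol) met by the shortest-then-alphabetical prefix, trying targets in increasing order and rejecting any under which an Accept and a Reject string meet in one state with the same remainder; add a state when all current targets are rejected. Accepting states are where Accept strings end.
a: 0a undefined. 0a->0: ok.
b: 0b undefined. 0b->0: no, bb/ba meet in 0. Open state 1: 0b->1.
c: 0c undefined. 0c->0: no, cc/ca meet in 0. 0c->1: ok.
ba: 1a undefined. 1a->0: no, bb/baaacb meet in 1 with "b" left. 1a->1: no, bb/baab meet in 1 with "b" left. Open state 2: 1a->2.
bb: 1b undefined. 1b->0: no, bb/a meet in 0. 1b->1: ok.
cc: 1c undefined. 1c->0: no, cc/bbcacc meet in 0. 1c->1: no, bb/ccbbbc meet in 1. 1c->2: no, cc/ba meet in 2. Open state 3: 1c->3.
baa: 2a undefined. 2a->0: no, bb/baaacb meet in 1. 2a->1: no, bb/baab meet in 1. 2a->2: ok.
cab: 2b undefined. 2b->0: no, bb/cabc meet in 1. 2b->1: no, bb/baab meet in 1. 2b->2: ok.
ccb: 3b undefined. 3b->0: no, cc/ccbbbc meet in 3. 3b->1: no, cc/ccbbbc meet in 3. 3b->2: ok.
bbca: 3a undefined. 3a->0: no, cc/bbcacc meet in 3. 3a->1: ok.
cabc: 2c undefined. 2c->0: no, bb/baaacb meet in 1. 2c->1: no, bb/ccbbbc meet in 1. 2c->2: ok.
aabcc: 3c undefined. 3c->0: ok.
All examples now run through 4 states with every (state, symbol) defined. Accept strings end in {1,3}, Reject strings end in {0,2}; accept={1,3}.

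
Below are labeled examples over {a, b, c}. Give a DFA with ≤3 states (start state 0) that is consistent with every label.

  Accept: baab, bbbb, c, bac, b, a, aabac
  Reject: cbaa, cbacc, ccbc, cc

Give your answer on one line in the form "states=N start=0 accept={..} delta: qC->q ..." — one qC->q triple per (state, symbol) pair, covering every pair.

states=3 start=0 accept={0,1} delta: 0a->0 0b->0 0c->1 1a->2 1b->1 1c->2 2a->2 2b->1 2c->1

State merging on the prefix tree: take the shortest (then alphabetical) example prefix whose next move is undefined and point that move at state 0, else 1, else 2, ...; a target is out if some Accept/Reject pair would then sit in one state with the same input left (inseparable). If every existing state is out, open a new one.
a: 0a undefined. 0a->0: ok.
b: 0b undefined. 0b->0: ok.
c: 0c undefined. 0c->0: no, baab/cbaa meet in 0. Open state 1: 0c->1.
cb: 1b undefined. 1b->0: no, baab/cbaa meet in 0. 1b->1: ok.
cc: 1c undefined. 1c->0: no, baab/cc meet in 0. 1c->1: no, c/ccbc meet in 1. Open state 2: 1c->2.
cba: 1a undefined. 1a->0: no, baab/cbaa meet in 0. 1a->1: no, c/cbaa meet in 1. 1a->2: ok.
ccb: 2b undefined. 2b->0: no, c/ccbc meet in 1. 2b->1: ok.
cbaa: 2a undefined. 2a->0: no, baab/cbaa meet in 0. 2a->1: no, c/cbaa meet in 1. 2a->2: ok.
cbac: 2c undefined. 2c->0: no, c/cbacc meet in 1. 2c->1: ok.
All examples now run through 3 states with every (state, symbol) defined. Accept strings end in {0,1}, Reject strings end in {2}; accept={0,1}.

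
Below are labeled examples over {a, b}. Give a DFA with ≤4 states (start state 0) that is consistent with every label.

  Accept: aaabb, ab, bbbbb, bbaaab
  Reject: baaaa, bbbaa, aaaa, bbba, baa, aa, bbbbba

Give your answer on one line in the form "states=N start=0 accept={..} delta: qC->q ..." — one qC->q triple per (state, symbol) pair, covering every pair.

Grow the machine one transition at a time. Run the examples from 0; the earliest place one falls off (shortest prefix, ties alphabetical) gets sent to the lowest-numbered state that keeps every Accept/Reject pair distinguishable — a pair clashes when both reach the same state with identical unread suffix — and to a fresh state only if none does.
a: 0a undefined. 0a->0: ok.
b: 0b undefined. 0b->0: no, aaabb/baaaa meet in 0. Open state 1: 0b->1.
ba: 1a undefined. 1a->0: ok.
bb: 1b undefined. 1b->0: no, aaabb/baaaa meet in 0. 1b->1: ok.
All examples now run through 2 states with every (state, symbol) defined. Accept strings end in {1}, Reject strings end in {0}; accept={1}.

states=2 start=0 accept={1} delta: 0a->0 0b->1 1a->0 1b->1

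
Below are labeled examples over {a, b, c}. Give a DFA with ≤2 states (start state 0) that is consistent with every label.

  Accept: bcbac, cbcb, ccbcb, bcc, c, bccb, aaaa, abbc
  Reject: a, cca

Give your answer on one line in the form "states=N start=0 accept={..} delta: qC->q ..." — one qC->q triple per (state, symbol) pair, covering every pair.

State merging on the prefix tree: take the shortest (then alphabetical) example prefix whose next move is undefined and point that move at state 0, else 1, else 2, ...; a target is out if some Accept/Reject pair would then sit in one state with the same input left (inseparable). If every existing state is out, open a new one.
a: 0a undefined. 0a->0: no, aaaa/a meet in 0. Open state 1: 0a->1.
b: 0b undefined. 0b->0: ok.
c: 0c undefined. 0c->0: ok.
aa: 1a undefined. 1a->0: ok.
ab: 1b undefined. 1b->0: ok.
bcbac: 1c undefined. 1c->0: ok.
All examples now run through 2 states with every (state, symbol) defined. Accept strings end in {0}, Reject strings end in {1}; accept={0}.

states=2 start=0 accept={0} delta: 0a->1 0b->0 0c->0 1a->0 1b->0 1c->0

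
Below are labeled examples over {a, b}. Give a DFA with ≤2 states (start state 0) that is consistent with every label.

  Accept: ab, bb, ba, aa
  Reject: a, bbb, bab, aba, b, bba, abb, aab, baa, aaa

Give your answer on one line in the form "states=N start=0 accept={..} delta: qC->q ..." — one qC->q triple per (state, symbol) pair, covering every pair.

Grow the machine one transition at a time. Run the examples from 0; the earliest place one falls off (shortest prefix, ties alphabetical) gets sent to the lowest-numbered state that keeps every Accept/Reject pair distinguishable — a pair clashes when both reach the same state with identical unread suffix — and to a fresh state only if none does.
a: 0a undefined. 0a->0: no, ab/b meet in 0 with "b" left. Open state 1: 0a->1.
b: 0b undefined. 0b->0: no, ab/bab meet in 1 with "b" left. 0b->1: ok.
aa: 1a undefined. 1a->0: ok.
ab: 1b undefined. 1b->0: ok.
All examples now run through 2 states with every (state, symbol) defined. Accept strings end in {0}, Reject strings end in {1}; accept={0}.

states=2 start=0 accept={0} delta: 0a->1 0b->1 1a->0 1b->0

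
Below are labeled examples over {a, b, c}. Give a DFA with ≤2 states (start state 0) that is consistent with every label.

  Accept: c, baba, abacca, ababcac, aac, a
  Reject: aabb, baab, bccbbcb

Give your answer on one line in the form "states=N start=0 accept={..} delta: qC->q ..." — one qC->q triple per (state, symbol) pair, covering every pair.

State merging on the prefix tree: take the shortest (then alphabetical) example prefix whose next move is undefined and point that move at state 0, else 1, else 2, ...; a target is out if some Accept/Reject pair would then sit in one state with the same input left (inseparable). If every existing state is out, open a new one.
a: 0a undefined. 0a->0: ok.
b: 0b undefined. 0b->0: no, baba/aabb meet in 0. Open state 1: 0b->1.
c: 0c undefined. 0c->0: ok.
ba: 1a undefined. 1a->0: ok.
bc: 1c undefined. 1c->0: ok.
aabb: 1b undefined. 1b->0: no, c/aabb meet in 0. 1b->1: ok.
All examples now run through 2 states with every (state, symbol) defined. Accept strings end in {0}, Reject strings end in {1}; accept={0}.

states=2 start=0 accept={0} delta: 0a->0 0b->1 0c->0 1a->0 1b->1 1c->0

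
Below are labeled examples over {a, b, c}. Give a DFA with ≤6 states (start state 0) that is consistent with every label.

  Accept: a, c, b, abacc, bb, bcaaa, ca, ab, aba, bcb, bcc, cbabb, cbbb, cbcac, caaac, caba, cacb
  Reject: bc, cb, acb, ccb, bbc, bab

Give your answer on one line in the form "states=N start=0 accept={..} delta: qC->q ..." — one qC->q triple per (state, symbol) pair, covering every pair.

states=5 start=0 accept={0,1,2,4} delta: 0a->0 0b->1 0c->2 1a->2 1b->1 1c->3 2a->4 2b->3 2c->2 3a->0 3b->0 3c->0 4a->0 4b->0 4c->0

State merging on the prefix tree: take the shortest (then alphabetical) example prefix whose next move is undefined and point that move at state 0, else 1, else 2, ...; a target is out if some Accept/Reject pair would then sit in one state with the same input left (inseparable). If every existing state is out, open a new one.
a: 0a undefined. 0a->0: ok.
b: 0b undefined. 0b->0: no, a/bab meet in 0. Open state 1: 0b->1.
c: 0c undefined. 0c->0: no, b/cb meet in 1. 0c->1: no, bb/cb meet in 1 with "b" left. Open state 2: 0c->2.
ba: 1a undefined. 1a->0: no, b/bab meet in 1. 1a->1: no, bb/bab meet in 1 with "b" left. 1a->2: ok.
bb: 1b undefined. 1b->0: no, c/bbc meet in 2. 1b->1: ok.
bc: 1c undefined. 1c->0: no, a/bc meet in 0. 1c->1: no, b/bc meet in 1. 1c->2: no, c/bc meet in 2. Open state 3: 1c->3.
ca: 2a undefined. 2a->0: no, cacb/cb meet in 2 with "b" left. 2a->1: no, caaac/bc meet in 3. 2a->2: no, cacb/ccb meet in 2 with "cb" left. 2a->3: no, ca/bc meet in 3. Open state 4: 2a->4.
cb: 2b undefined. 2b->0: no, a/cb meet in 0. 2b->1: no, b/cb meet in 1. 2b->2: no, c/cb meet in 2. 2b->3: ok.
cc: 2c undefined. 2c->0: no, b/ccb meet in 1. 2c->1: no, b/ccb meet in 1. 2c->2: ok.
bca: 3a undefined. 3a->0: ok.
bcb: 3b undefined. 3b->0: ok.
bcc: 3c undefined. 3c->0: ok.
caa: 4a undefined. 4a->0: ok.
cab: 4b undefined. 4b->0: ok.
cac: 4c undefined. 4c->0: ok.
All examples now run through 5 states with every (state, symbol) defined. Accept strings end in {0,1,2,4}, Reject strings end in {3}; accept={0,1,2,4}.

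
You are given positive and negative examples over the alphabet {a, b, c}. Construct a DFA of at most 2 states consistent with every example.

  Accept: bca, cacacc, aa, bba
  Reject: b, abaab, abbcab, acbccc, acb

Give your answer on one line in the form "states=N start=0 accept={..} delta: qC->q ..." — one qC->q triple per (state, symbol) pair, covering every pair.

Fold the examples into a partial DFA from state 0: repeatedly fix the first undefined (state, symbol) met by the shortest-then-alphabetical prefix, trying targets in increasing order and rejecting any under which an Accept and a Reject string meet in one state with the same remainder; add a state when all current targets are rejected. Accepting states are where Accept strings end.
a: 0a undefined. 0a->0: ok.
b: 0b undefined. 0b->0: no, aa/b meet in 0. Open state 1: 0b->1.
c: 0c undefined. 0c->0: ok.
bb: 1b undefined. 1b->0: ok.
bc: 1c undefined. 1c->0: no, bca/acbccc meet in 0. 1c->1: ok.
aba: 1a undefined. 1a->0: ok.
All examples now run through 2 states with every (state, symbol) defined. Accept strings end in {0}, Reject strings end in {1}; accept={0}.

states=2 start=0 accept={0} delta: 0a->0 0b->1 0c->0 1a->0 1b->0 1c->1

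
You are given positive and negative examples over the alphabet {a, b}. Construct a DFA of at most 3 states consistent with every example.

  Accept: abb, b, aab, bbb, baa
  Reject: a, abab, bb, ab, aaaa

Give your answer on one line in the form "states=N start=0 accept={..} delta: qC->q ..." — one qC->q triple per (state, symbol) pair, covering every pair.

states=3 start=0 accept={2} delta: 0a->1 0b->2 1a->0 1b->0 2a->2 2b->0

Grow the machine one transition at a time. Run the examples from 0; the earliest place one falls off (shortest prefix, ties alphabetical) gets sent to the lowest-numbered state that keeps every Accept/Reject pair distinguishable — a pair clashes when both reach the same state with identical unread suffix — and to a fresh state only if none does.
a: 0a undefined. 0a->0: no, abb/bb meet in 0 with "bb" left. Open state 1: 0a->1.
b: 0b undefined. 0b->0: no, b/bb meet in 0. 0b->1: no, b/a meet in 1. Open state 2: 0b->2.
aa: 1a undefined. 1a->0: ok.
ab: 1b undefined. 1b->0: ok.
ba: 2a undefined. 2a->0: no, baa/a meet in 1. 2a->1: no, baa/abab meet in 0. 2a->2: ok.
bb: 2b undefined. 2b->0: ok.
All examples now run through 3 states with every (state, symbol) defined. Accept strings end in {2}, Reject strings end in {0,1}; accept={2}.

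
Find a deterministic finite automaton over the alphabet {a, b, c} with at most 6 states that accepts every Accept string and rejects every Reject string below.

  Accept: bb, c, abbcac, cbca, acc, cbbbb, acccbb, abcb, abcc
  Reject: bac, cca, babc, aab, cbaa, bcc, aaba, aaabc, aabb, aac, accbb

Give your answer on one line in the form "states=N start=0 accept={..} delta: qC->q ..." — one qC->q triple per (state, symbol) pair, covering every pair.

Grow the machine one transition at a time. Run the examples from 0; the earliest place one falls off (shortest prefix, ties alphabetical) gets sent to the lowest-numbered state that keeps every Accept/Reject pair distinguishable — a pair clashes when both reach the same state with identical unread suffix — and to a fresh state only if none does.
a: 0a undefined. 0a->0: no, bb/aabb meet in 0 with "bb" left. Open state 1: 0a->1.
b: 0b undefined. 0b->0: ok.
c: 0c undefined. 0c->0: no, bb/bcc meet in 0. 0c->1: ok.
aa: 1a undefined. 1a->0: no, bb/aab meet in 0. 1a->1: ok.
ab: 1b undefined. 1b->0: no, bb/aab meet in 0. 1b->1: no, c/aab meet in 1. Open state 2: 1b->2.
ac: 1c undefined. 1c->0: no, bb/bac meet in 0. 1c->1: no, c/bac meet in 1. 1c->2: no, acc/babc meet in 2 with "c" left. Open state 3: 1c->3.
abb: 2b undefined. 2b->0: no, bb/aabb meet in 0. 2b->1: no, c/aabb meet in 1. 2b->2: no, cbbbb/aab meet in 2. 2b->3: ok.
abc: 2c undefined. 2c->0: no, bb/babc meet in 0. 2c->1: no, c/babc meet in 1. 2c->2: no, cbca/aaba meet in 2 with "a" left. 2c->3: no, cbca/cca meet in 3 with "a" left. Open state 4: 2c->4.
acc: 3c undefined. 3c->0: no, bb/accbb meet in 0. 3c->1: no, abbcac/bac meet in 3. 3c->2: no, acc/aab meet in 2. 3c->3: no, acc/bac meet in 3. 3c->4: no, acc/babc meet in 4. Open state 5: 3c->5.
cba: 2a undefined. 2a->0: no, bb/aaba meet in 0. 2a->1: no, c/cbaa meet in 1. 2a->2: ok.
cca: 3a undefined. 3a->0: no, bb/cca meet in 0. 3a->1: no, c/cca meet in 1. 3a->2: ok.
abcb: 4b undefined. 4b->0: ok.
abcc: 4c undefined. 4c->0: ok.
accb: 5b undefined. 5b->0: no, bb/accbb meet in 0. 5b->1: ok.
accc: 5c undefined. 5c->0: ok.
cbbb: 3b undefined. 3b->0: ok.
cbca: 4a undefined. 4a->0: ok.
abbca: 5a undefined. 5a->0: ok.
All examples now run through 6 states with every (state, symbol) defined. Accept strings end in {0,1,5}, Reject strings end in {2,3,4}; accept={0,1,5}.

states=6 start=0 accept={0,1,5} delta: 0a->1 0b->0 0c->1 1a->1 1b->2 1c->3 2a->2 2b->3 2c->4 3a->2 3b->0 3c->5 4a->0 4b->0 4c->0 5a->0 5b->1 5c->0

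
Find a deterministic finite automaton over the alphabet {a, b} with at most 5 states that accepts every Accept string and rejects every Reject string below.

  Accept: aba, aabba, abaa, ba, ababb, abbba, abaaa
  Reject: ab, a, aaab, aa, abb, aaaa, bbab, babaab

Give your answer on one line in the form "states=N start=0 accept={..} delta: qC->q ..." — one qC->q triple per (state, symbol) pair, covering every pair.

Grow the machine one transition at a time. Run the examples from 0; the earliest place one falls off (shortest prefix, ties alphabetical) gets sent to the lowest-numbered state that keeps every Accept/Reject pair distinguishable — a pair clashes when both reach the same state with identical unread suffix — and to a fresh state only if none does.
a: 0a undefined. 0a->0: ok.
b: 0b undefined. 0b->0: no, aba/ab meet in 0. Open state 1: 0b->1.
ba: 1a undefined. 1a->0: no, aba/a meet in 0. 1a->1: no, aba/ab meet in 1. Open state 2: 1a->2.
bb: 1b undefined. 1b->0: no, aabba/a meet in 0. 1b->1: ok.
bab: 2b undefined. 2b->0: no, ababb/ab meet in 1. 2b->1: no, ababb/ab meet in 1. 2b->2: no, aba/bbab meet in 2. Open state 3: 2b->3.
abaa: 2a undefined. 2a->0: no, abaa/a meet in 0. 2a->1: no, abaa/ab meet in 1. 2a->2: ok.
baba: 3a undefined. 3a->0: ok.
ababb: 3b undefined. 3b->0: no, ababb/a meet in 0. 3b->1: no, ababb/ab meet in 1. 3b->2: ok.
All examples now run through 4 states with every (state, symbol) defined. Accept strings end in {2}, Reject strings end in {0,1,3}; accept={2}.

states=4 start=0 accept={2} delta: 0a->0 0b->1 1a->2 1b->1 2a->2 2b->3 3a->0 3b->2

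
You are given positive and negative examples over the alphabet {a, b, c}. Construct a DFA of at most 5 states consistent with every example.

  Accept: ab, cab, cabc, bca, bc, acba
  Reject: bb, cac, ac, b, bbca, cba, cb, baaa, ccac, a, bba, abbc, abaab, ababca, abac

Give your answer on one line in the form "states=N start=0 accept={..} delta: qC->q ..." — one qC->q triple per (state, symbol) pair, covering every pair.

Fold the examples into a partial DFA from state 0: repeatedly fix the first undefined (state, symbol) met by the shortest-then-alphabetical prefix, trying targets in increasing order and rejecting any under which an Accept and a Reject string meet in one state with the same remainder; add a state when all current targets are rejected. Accepting states are where Accept strings end.
a: 0a undefined. 0a->0: no, ab/b meet in 0 with "b" left. Open state 1: 0a->1.
b: 0b undefined. 0b->0: no, bca/bbca meet in 0 with "ca" left. 0b->1: no, ab/bb meet in 1 with "b" left. Open state 2: 0b->2.
c: 0c undefined. 0c->0: ok.
ab: 1b undefined. 1b->0: no, bc/abbc meet in 2 with "c" left. 1b->1: no, ab/a meet in 1. 1b->2: no, ab/b meet in 2. Open state 3: 1b->3.
ac: 1c undefined. 1c->0: no, acba/cba meet in 2 with "a" left. 1c->1: ok.
ba: 2a undefined. 2a->0: ok.
bb: 2b undefined. 2b->0: ok.
bc: 2c undefined. 2c->0: no, bca/cac meet in 1. 2c->1: no, bca/baaa meet in 1 with "a" left. 2c->2: no, bca/bb meet in 0. 2c->3: ok.
aba: 3a undefined. 3a->0: no, ab/abaab meet in 3. 3a->1: no, bca/cac meet in 1. 3a->2: no, ab/abac meet in 3. 3a->3: no, cabc/abac meet in 3 with "c" left. Open state 4: 3a->4.
abb: 3b undefined. 3b->0: ok.
abaa: 4a undefined. 4a->0: ok.
abab: 4b undefined. 4b->0: ok.
abac: 4c undefined. 4c->0: ok.
baaa: 1a undefined. 1a->0: ok.
cabc: 3c undefined. 3c->0: no, cabc/bb meet in 0. 3c->1: no, cabc/cac meet in 1. 3c->2: no, cabc/b meet in 2. 3c->3: ok.
All examples now run through 5 states with every (state, symbol) defined. Accept strings end in {3,4}, Reject strings end in {0,1,2}; accept={3,4}.

states=5 start=0 accept={3,4} delta: 0a->1 0b->2 0c->0 1a->0 1b->3 1c->1 2a->0 2b->0 2c->3 3a->4 3b->0 3c->3 4a->0 4b->0 4c->0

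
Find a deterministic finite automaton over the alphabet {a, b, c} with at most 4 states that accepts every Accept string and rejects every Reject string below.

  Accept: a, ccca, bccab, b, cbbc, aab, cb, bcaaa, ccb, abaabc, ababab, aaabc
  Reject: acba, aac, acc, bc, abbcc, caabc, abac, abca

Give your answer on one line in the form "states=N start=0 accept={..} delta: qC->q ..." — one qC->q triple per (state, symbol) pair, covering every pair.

Fold the examples into a partial DFA from state 0: repeatedly fix the first undefined (state, symbol) met by the shortest-then-alphabetical prefix, trying targets in increasing order and rejecting any under which an Accept and a Reject string meet in one state with the same remainder; add a state when all current targets are rejected. Accepting states are where Accept strings end.
a: 0a undefined. 0a->0: no, aaabc/bc meet in 0 with "bc" left. Open state 1: 0a->1.
b: 0b undefined. 0b->0: ok.
c: 0c undefined. 0c->0: no, b/bc meet in 0. 0c->1: no, a/bc meet in 1. Open state 2: 0c->2.
aa: 1a undefined. 1a->0: ok.
ab: 1b undefined. 1b->0: no, abaabc/aac meet in 2. 1b->1: ok.
ac: 1c undefined. 1c->0: no, a/acba meet in 1. 1c->1: no, a/acc meet in 1. 1c->2: no, abaabc/aac meet in 2. Open state 3: 1c->3.
ca: 2a undefined. 2a->0: no, abaabc/caabc meet in 3. 2a->1: ok.
cb: 2b undefined. 2b->0: no, cbbc/aac meet in 2. 2b->1: ok.
cc: 2c undefined. 2c->0: ok.
acb: 3b undefined. 3b->0: no, a/acba meet in 1. 3b->1: no, b/acba meet in 0. 3b->2: no, a/acba meet in 1. 3b->3: ok.
acc: 3c undefined. 3c->0: no, b/acc meet in 0. 3c->1: no, a/acc meet in 1. 3c->2: ok.
abca: 3a undefined. 3a->0: no, b/acba meet in 0. 3a->1: no, a/acba meet in 1. 3a->2: ok.
All examples now run through 4 states with every (state, symbol) defined. Accept strings end in {0,1,3}, Reject strings end in {2}; accept={0,1,3}.

states=4 start=0 accept={0,1,3} delta: 0a->1 0b->0 0c->2 1a->0 1b->1 1c->3 2a->1 2b->1 2c->0 3a->2 3b->3 3c->2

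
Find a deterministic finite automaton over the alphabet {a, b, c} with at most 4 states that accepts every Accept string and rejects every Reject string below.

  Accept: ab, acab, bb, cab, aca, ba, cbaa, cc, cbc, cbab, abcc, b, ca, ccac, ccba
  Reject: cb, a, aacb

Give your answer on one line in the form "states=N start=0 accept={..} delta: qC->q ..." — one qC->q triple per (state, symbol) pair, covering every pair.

Fold the examples into a partial DFA from state 0: repeatedly fix the first undefined (state, symbol) met by the shortest-then-alphabetical prefix, trying targets in increasing order and rejecting any under which an Accept and a Reject string meet in one state with the same remainder; add a state when all current targets are rejected. Accepting states are where Accept strings end.
a: 0a undefined. 0a->0: ok.
b: 0b undefined. 0b->0: no, ab/a meet in 0. Open state 1: 0b->1.
c: 0c undefined. 0c->0: no, ab/cb meet in 1. 0c->1: no, bb/cb meet in 1 with "b" left. Open state 2: 0c->2.
ba: 1a undefined. 1a->0: no, ba/a meet in 0. 1a->1: ok.
bb: 1b undefined. 1b->0: no, bb/a meet in 0. 1b->1: ok.
ca: 2a undefined. 2a->0: no, aca/a meet in 0. 2a->1: ok.
cb: 2b undefined. 2b->0: no, cbaa/cb meet in 0. 2b->1: no, ab/cb meet in 1. 2b->2: ok.
cc: 2c undefined. 2c->0: no, cc/a meet in 0. 2c->1: ok.
abc: 1c undefined. 1c->0: no, abcc/cb meet in 2. 1c->1: ok.
All examples now run through 3 states with every (state, symbol) defined. Accept strings end in {1}, Reject strings end in {0,2}; accept={1}.

states=3 start=0 accept={1} delta: 0a->0 0b->1 0c->2 1a->1 1b->1 1c->1 2a->1 2b->2 2c->1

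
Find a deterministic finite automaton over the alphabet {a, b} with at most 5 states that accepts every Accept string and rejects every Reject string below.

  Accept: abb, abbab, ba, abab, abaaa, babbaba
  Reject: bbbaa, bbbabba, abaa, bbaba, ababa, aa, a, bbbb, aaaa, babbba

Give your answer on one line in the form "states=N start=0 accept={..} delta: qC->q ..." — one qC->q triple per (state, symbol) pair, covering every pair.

State merging on the prefix tree: take the shortest (then alphabetical) example prefix whose next move is undefined and point that move at state 0, else 1, else 2, ...; a target is out if some Accept/Reject pair would then sit in one state with the same input left (inseparable). If every existing state is out, open a new one.
a: 0a undefined. 0a->0: ok.
b: 0b undefined. 0b->0: no, abb/bbbaa meet in 0. Open state 1: 0b->1.
ba: 1a undefined. 1a->0: no, ba/abaa meet in 0. 1a->1: no, ba/abaa meet in 1. Open state 2: 1a->2.
bb: 1b undefined. 1b->0: no, abb/aa meet in 0. 1b->1: no, abb/bbbb meet in 1. 1b->2: ok.
bab: 2b undefined. 2b->0: no, abab/bbbaa meet in 0. 2b->1: no, abb/ababa meet in 2. 2b->2: no, abb/bbbb meet in 2. Open state 3: 2b->3.
bba: 2a undefined. 2a->0: no, abb/bbaba meet in 2. 2a->1: ok.
babb: 3b undefined. 3b->0: no, abb/babbba meet in 2. 3b->1: no, babbaba/ababa meet in 3 with "a" left. 3b->2: no, abb/bbbb meet in 2. 3b->3: no, abab/bbbb meet in 3. Open state 4: 3b->4.
bbba: 3a undefined. 3a->0: ok.
babba: 4a undefined. 4a->0: ok.
babbb: 4b undefined. 4b->0: ok.
All examples now run through 5 states with every (state, symbol) defined. Accept strings end in {2,3}, Reject strings end in {0,1,4}; accept={2,3}.

states=5 start=0 accept={2,3} delta: 0a->0 0b->1 1a->2 1b->2 2a->1 2b->3 3a->0 3b->4 4a->0 4b->0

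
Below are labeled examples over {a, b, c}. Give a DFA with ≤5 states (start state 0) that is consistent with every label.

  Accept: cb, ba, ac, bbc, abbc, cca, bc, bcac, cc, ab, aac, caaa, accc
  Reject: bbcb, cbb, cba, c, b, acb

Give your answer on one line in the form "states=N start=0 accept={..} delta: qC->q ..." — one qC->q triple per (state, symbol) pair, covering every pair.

states=4 start=0 accept={0,2,3} delta: 0a->1 0b->1 0c->1 1a->2 1b->2 1c->3 2a->1 2b->1 2c->0 3a->2 3b->1 3c->1

Fold the examples into a partial DFA from state 0: repeatedly fix the first undefined (state, symbol) met by the shortest-then-alphabetical prefix, trying targets in increasing order and rejecting any under which an Accept and a Reject string meet in one state with the same remainder; add a state when all current targets are rejected. Accepting states are where Accept strings end.
a: 0a undefined. 0a->0: no, cb/acb meet in 0 with "cb" left. Open state 1: 0a->1.
b: 0b undefined. 0b->0: no, cb/bbcb meet in 0 with "cb" left. 0b->1: ok.
c: 0c undefined. 0c->0: no, cb/b meet in 1. 0c->1: ok.
aa: 1a undefined. 1a->0: no, aac/c meet in 1. 1a->1: no, ba/c meet in 1. Open state 2: 1a->2.
ab: 1b undefined. 1b->0: no, cb/bbcb meet in 0. 1b->1: no, cb/cbb meet in 1. 1b->2: ok.
ac: 1c undefined. 1c->0: no, cca/c meet in 1. 1c->1: no, cb/acb meet in 2. 1c->2: no, cca/cba meet in 2 with "a" left. Open state 3: 1c->3.
aac: 2c undefined. 2c->0: ok.
abb: 2b undefined. 2b->0: no, bbc/cbb meet in 0. 2b->1: ok.
acb: 3b undefined. 3b->0: no, bbc/acb meet in 0. 3b->1: ok.
acc: 3c undefined. 3c->0: no, accc/bbcb meet in 1. 3c->1: ok.
bca: 3a undefined. 3a->0: no, bcac/bbcb meet in 1. 3a->1: no, cca/bbcb meet in 1. 3a->2: ok.
caa: 2a undefined. 2a->0: no, bbc/cba meet in 0. 2a->1: ok.
All examples now run through 4 states with every (state, symbol) defined. Accept strings end in {0,2,3}, Reject strings end in {1}; accept={0,2,3}.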